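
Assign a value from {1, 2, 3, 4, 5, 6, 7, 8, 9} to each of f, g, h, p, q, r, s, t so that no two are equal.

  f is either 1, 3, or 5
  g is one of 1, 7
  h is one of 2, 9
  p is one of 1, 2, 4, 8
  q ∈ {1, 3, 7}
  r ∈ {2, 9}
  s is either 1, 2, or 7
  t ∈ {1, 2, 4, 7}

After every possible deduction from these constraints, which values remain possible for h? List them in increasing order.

The 8 variables together cover exactly {1, 2, 3, 4, 5, 7, 8, 9} — 8 values for 8 variables — and 5 appears only in f's list, so f = 5.
The 7 still-open variables together cover exactly {1, 2, 3, 4, 7, 8, 9} — 7 values for 7 variables — and 3 appears only in q's list, so q = 3.
Among the 6 still-open variables, 8 fits only p (and all 6 values in {1, 2, 4, 7, 8, 9} must be used), so p = 8.
The 5 still-open variables draw from only 5 values {1, 2, 4, 7, 9}, so each is used; only t can be 4, hence t = 4.
h and r between them cover only {2, 9} — a naked pair. Remove those values from s.
No further eliminations apply; h can still be any of 2, 9.

2, 9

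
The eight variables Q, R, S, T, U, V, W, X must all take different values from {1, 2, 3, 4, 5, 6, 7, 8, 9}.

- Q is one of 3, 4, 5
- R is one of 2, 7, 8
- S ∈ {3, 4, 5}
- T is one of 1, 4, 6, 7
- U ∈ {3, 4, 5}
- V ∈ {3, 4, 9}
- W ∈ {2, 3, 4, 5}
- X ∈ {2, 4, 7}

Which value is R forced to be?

Q, S, U share exactly the 3 values {3, 4, 5}; by pigeonhole those values go to them, so strike 3, 4, 5 from T, V, W, X.
V must be 9 (only option left).
That leaves W = 2. Strike 2 from R, X.
X must be 7 (only option left). Remove 7 from R, T.
So R = 8.

8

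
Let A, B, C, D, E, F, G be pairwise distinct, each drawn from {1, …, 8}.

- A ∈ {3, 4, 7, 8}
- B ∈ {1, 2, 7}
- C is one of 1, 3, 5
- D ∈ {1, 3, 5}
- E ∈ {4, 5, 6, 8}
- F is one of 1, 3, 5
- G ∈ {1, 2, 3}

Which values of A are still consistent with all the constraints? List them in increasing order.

C, D, F share exactly the 3 values {1, 3, 5}; by pigeonhole those values go to them, so strike 1, 3, 5 from A, B, E, G.
G has just one choice, so G = 2. Eliminate 2 elsewhere: B.
B's domain is down to {7}, so B = 7. Remove 7 from A.
No further eliminations apply; A can still be any of 4, 8.

4, 8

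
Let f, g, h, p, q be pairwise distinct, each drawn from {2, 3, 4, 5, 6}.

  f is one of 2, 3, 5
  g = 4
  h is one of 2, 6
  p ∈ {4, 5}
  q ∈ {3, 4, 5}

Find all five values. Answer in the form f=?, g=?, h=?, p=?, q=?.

f=2, g=4, h=6, p=5, q=3

g's domain is down to {4}, so g = 4. Strike 4 from p, q.
p must be 5 (only option left). Strike 5 from f, q.
q must be 3 (only option left). Remove 3 from f.
f has just one choice, so f = 2. Strike 2 from h.
h must be 6 (only option left).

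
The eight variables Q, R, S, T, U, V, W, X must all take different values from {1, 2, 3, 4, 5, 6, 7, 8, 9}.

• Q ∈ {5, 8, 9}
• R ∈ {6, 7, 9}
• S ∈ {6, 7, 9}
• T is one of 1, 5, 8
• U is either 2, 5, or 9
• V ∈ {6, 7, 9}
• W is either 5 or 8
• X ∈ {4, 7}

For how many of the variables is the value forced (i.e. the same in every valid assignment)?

The 8 variables draw from only 8 values {1, 2, 4, 5, 6, 7, 8, 9}, so each is used; only T can be 1, hence T = 1.
The 7 still-open variables together cover exactly {2, 4, 5, 6, 7, 8, 9} — 7 values for 7 variables — and 2 appears only in U's list, so U = 2.
The 6 still-open variables together cover exactly {4, 5, 6, 7, 8, 9} — 6 values for 6 variables — and 4 appears only in X's list, so X = 4.
The 3 variables R, S, V are confined to {6, 7, 9}, which locks those values in; drop them from Q.
Determined: T=1, U=2, X=4. The other variables each still have more than one consistent value. That makes 3.

3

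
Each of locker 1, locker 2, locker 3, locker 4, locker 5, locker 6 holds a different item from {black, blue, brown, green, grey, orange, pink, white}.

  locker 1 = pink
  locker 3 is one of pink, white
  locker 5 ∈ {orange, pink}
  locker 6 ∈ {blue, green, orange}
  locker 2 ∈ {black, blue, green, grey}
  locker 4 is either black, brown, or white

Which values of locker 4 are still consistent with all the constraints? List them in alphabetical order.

locker 1 must be pink (only option left). So locker 3, locker 5 can't be pink.
That leaves locker 3 = white. So locker 4 can't be white.
locker 5 must be orange (only option left). Eliminate orange elsewhere: locker 6.
No further eliminations apply; locker 4 can still be any of black, brown.

black, brown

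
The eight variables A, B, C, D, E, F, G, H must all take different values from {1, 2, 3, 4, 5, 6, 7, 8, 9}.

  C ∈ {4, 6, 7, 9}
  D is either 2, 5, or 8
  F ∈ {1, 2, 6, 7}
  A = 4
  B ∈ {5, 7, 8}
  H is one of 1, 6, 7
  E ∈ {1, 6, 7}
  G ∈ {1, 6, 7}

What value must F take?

A must be 4 (only option left). So C can't be 4.
Among the 7 still-open variables, 9 fits only C (and all 7 values in {1, 2, 5, 6, 7, 8, 9} must be used), so C = 9.
The 3 variables E, G, H are confined to {1, 6, 7}, which locks those values in; drop them from B, F.
So F = 2.

2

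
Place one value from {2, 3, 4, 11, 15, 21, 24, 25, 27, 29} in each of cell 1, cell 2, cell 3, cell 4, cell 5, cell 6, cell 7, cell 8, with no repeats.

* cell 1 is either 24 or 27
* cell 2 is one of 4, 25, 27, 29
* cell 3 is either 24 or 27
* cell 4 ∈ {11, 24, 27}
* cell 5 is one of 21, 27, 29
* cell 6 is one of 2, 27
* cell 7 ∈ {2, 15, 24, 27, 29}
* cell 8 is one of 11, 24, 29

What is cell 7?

15

The 2 variables cell 1 and cell 3 are confined to {24, 27}, which locks those values in; drop them from cell 2, cell 4, cell 5, cell 6, cell 7, cell 8.
cell 4 must be 11 (only option left). Eliminate 11 elsewhere: cell 8.
cell 6 has just one choice, so cell 6 = 2. Strike 2 from cell 7.
cell 8 must be 29 (only option left). So cell 2, cell 5, cell 7 can't be 29.
So cell 7 = 15.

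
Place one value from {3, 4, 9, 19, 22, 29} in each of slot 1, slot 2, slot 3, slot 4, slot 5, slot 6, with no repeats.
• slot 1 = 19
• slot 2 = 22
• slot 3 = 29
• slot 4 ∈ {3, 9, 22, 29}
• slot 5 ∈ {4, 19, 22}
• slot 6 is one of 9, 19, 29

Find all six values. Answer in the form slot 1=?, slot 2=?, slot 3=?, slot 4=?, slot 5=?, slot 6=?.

slot 1 must be 19 (only option left). So slot 5, slot 6 can't be 19.
slot 2 must be 22 (only option left). Strike 22 from slot 4, slot 5.
slot 3's domain is down to {29}, so slot 3 = 29. Strike 29 from slot 4, slot 6.
That leaves slot 5 = 4.
That leaves slot 6 = 9. Remove 9 from slot 4.
That leaves slot 4 = 3.

slot 1=19, slot 2=22, slot 3=29, slot 4=3, slot 5=4, slot 6=9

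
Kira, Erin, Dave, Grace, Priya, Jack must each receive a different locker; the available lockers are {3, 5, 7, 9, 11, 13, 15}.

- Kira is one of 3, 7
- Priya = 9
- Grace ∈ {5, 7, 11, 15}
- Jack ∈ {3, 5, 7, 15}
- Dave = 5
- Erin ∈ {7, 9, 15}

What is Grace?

11

Dave has just one choice, so Dave = 5. Eliminate 5 elsewhere: Grace, Jack.
That leaves Priya = 9. So Erin can't be 9.
The 4 still-open variables draw from only 4 values {3, 7, 11, 15}, so each is used; only Grace can be 11, hence Grace = 11.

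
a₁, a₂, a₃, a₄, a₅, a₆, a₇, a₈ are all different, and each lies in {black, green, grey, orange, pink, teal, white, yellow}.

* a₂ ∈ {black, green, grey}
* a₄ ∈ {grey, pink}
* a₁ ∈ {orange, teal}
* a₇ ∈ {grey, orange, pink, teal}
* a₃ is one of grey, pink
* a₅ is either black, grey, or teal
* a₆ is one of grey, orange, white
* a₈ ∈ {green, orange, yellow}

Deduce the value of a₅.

black

The 8 variables together cover exactly {black, green, grey, orange, pink, teal, white, yellow} — 8 values for 8 variables — and white appears only in a₆'s list, so a₆ = white.
Among the 7 still-open variables, yellow fits only a₈ (and all 7 values in {black, green, grey, orange, pink, teal, yellow} must be used), so a₈ = yellow.
Among the 6 still-open variables, green fits only a₂ (and all 6 values in {black, green, grey, orange, pink, teal} must be used), so a₂ = green.
Among the 5 still-open variables, black fits only a₅ (and all 5 values in {black, grey, orange, pink, teal} must be used), so a₅ = black.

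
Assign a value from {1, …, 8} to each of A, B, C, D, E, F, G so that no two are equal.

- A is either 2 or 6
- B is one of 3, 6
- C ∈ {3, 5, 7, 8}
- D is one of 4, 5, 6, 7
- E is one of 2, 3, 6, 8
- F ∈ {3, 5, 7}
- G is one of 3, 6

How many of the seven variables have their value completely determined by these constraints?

3

The 7 variables together cover exactly {2, 3, 4, 5, 6, 7, 8} — 7 values for 7 variables — and 4 appears only in D's list, so D = 4.
B and G between them cover only {3, 6} — a naked pair. Remove those values from A, C, E, F.
That leaves A = 2. So E can't be 2.
E has just one choice, so E = 8. So C can't be 8.
Determined: A=2, D=4, E=8. The other variables each still have more than one consistent value. That makes 3.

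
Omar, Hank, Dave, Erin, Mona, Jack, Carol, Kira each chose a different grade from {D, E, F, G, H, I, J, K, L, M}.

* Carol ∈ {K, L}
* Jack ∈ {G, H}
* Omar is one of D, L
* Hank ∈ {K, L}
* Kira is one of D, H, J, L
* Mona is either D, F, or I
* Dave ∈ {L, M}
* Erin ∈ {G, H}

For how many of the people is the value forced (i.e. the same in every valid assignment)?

3

The 2 variables Hank and Carol are confined to {K, L}, which locks those values in; drop them from Omar, Dave, Kira.
Omar must be D (only option left). Remove D from Mona, Kira.
That leaves Dave = M.
Erin and Jack between them cover only {G, H} — a naked pair. Remove those values from Kira.
Kira has just one choice, so Kira = J.
Determined: Omar=D, Dave=M, Kira=J. The other people each still have more than one consistent value. That makes 3.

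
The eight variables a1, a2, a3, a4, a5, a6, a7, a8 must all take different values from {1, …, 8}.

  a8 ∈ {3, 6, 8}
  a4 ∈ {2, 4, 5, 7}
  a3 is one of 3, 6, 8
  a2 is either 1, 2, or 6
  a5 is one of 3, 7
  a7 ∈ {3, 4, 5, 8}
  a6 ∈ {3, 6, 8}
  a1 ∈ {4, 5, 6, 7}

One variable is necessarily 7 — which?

a5

The 8 variables together cover exactly {1, 2, 3, 4, 5, 6, 7, 8} — 8 values for 8 variables — and 1 appears only in a2's list, so a2 = 1.
The 7 still-open variables draw from only 7 values {2, 3, 4, 5, 6, 7, 8}, so each is used; only a4 can be 2, hence a4 = 2.
The 3 variables a3, a6, a8 are confined to {3, 6, 8}, which locks those values in; drop them from a1, a5, a7.
So 7 goes to a5.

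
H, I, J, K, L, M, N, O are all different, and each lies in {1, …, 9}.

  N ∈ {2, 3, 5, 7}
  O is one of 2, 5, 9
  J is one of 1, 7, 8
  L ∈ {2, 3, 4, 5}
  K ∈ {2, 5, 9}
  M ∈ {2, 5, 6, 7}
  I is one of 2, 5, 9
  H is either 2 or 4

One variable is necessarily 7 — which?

The 3 variables I, K, O are confined to {2, 5, 9}, which locks those values in; drop them from H, L, M, N.
H's domain is down to {4}, so H = 4. So L can't be 4.
L must be 3 (only option left). Eliminate 3 elsewhere: N.
So 7 goes to N.

N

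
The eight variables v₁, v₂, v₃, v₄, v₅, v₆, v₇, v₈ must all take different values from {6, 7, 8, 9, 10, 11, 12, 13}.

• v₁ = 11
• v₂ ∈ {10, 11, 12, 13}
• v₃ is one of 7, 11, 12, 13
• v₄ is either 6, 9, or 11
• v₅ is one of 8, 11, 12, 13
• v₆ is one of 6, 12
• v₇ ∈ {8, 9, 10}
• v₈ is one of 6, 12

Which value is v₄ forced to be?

v₁ has just one choice, so v₁ = 11. Remove 11 from v₂, v₃, v₄, v₅.
The 7 still-open variables draw from only 7 values {6, 7, 8, 9, 10, 12, 13}, so each is used; only v₃ can be 7, hence v₃ = 7.
v₆ and v₈ between them cover only {6, 12} — a naked pair. Remove those values from v₂, v₄, v₅.
So v₄ = 9.

9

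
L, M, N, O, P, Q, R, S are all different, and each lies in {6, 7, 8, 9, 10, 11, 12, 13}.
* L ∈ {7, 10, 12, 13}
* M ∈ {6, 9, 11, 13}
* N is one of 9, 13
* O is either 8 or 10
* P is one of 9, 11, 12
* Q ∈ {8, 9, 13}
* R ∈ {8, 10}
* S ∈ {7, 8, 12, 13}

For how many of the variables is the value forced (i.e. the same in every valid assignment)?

2

The 8 variables draw from only 8 values {6, 7, 8, 9, 10, 11, 12, 13}, so each is used; only M can be 6, hence M = 6.
The 7 still-open variables together cover exactly {7, 8, 9, 10, 11, 12, 13} — 7 values for 7 variables — and 11 appears only in P's list, so P = 11.
O and R between them cover only {8, 10} — a naked pair. Remove those values from L, Q, S.
N and Q between them cover only {9, 13} — a naked pair. Remove those values from L, S.
Determined: M=6, P=11. The other variables each still have more than one consistent value. That makes 2.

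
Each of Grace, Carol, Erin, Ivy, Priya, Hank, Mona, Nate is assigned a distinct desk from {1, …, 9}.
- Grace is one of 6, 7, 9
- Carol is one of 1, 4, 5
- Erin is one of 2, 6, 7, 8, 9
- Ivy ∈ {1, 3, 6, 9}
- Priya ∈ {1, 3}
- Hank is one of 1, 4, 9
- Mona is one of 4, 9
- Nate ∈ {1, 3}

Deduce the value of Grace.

7

Priya and Nate between them cover only {1, 3} — a naked pair. Remove those values from Carol, Ivy, Hank.
Hank and Mona share exactly the 2 values {4, 9}; by pigeonhole those values go to them, so strike 4, 9 from Grace, Carol, Erin, Ivy.
Carol has just one choice, so Carol = 5.
Ivy must be 6 (only option left). Remove 6 from Grace, Erin.
So Grace = 7.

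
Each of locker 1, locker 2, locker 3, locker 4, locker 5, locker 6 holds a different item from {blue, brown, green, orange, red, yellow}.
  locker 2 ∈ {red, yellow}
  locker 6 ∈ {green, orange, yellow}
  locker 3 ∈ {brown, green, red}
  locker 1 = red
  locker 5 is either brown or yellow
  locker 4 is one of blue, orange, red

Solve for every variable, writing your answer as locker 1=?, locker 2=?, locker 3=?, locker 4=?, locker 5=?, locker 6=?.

locker 1's domain is down to {red}, so locker 1 = red. Remove red from locker 2, locker 3, locker 4.
That leaves locker 2 = yellow. Remove yellow from locker 5, locker 6.
locker 5 must be brown (only option left). Remove brown from locker 3.
locker 3 must be green (only option left). Remove green from locker 6.
That leaves locker 6 = orange. Strike orange from locker 4.
locker 4 has just one choice, so locker 4 = blue.

locker 1=red, locker 2=yellow, locker 3=green, locker 4=blue, locker 5=brown, locker 6=orange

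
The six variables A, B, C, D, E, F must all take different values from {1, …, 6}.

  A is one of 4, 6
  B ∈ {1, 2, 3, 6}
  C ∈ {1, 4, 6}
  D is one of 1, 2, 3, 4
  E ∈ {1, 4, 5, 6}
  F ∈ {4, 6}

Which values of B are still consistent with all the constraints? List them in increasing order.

2, 3

The 6 variables together cover exactly {1, 2, 3, 4, 5, 6} — 6 values for 6 variables — and 5 appears only in E's list, so E = 5.
The 2 variables A and F are confined to {4, 6}, which locks those values in; drop them from B, C, D.
C must be 1 (only option left). Remove 1 from B, D.
No further eliminations apply; B can still be any of 2, 3.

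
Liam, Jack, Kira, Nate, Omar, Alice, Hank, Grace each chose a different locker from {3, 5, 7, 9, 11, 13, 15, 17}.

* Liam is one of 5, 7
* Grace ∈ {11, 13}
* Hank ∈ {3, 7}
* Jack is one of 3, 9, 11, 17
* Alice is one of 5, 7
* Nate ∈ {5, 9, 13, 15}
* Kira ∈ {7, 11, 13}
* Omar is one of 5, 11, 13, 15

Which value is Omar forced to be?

The 8 variables draw from only 8 values {3, 5, 7, 9, 11, 13, 15, 17}, so each is used; only Jack can be 17, hence Jack = 17.
Among the 7 still-open variables, 3 fits only Hank (and all 7 values in {3, 5, 7, 9, 11, 13, 15} must be used), so Hank = 3.
Among the 6 still-open variables, 9 fits only Nate (and all 6 values in {5, 7, 9, 11, 13, 15} must be used), so Nate = 9.
The 5 still-open variables together cover exactly {5, 7, 11, 13, 15} — 5 values for 5 variables — and 15 appears only in Omar's list, so Omar = 15.

15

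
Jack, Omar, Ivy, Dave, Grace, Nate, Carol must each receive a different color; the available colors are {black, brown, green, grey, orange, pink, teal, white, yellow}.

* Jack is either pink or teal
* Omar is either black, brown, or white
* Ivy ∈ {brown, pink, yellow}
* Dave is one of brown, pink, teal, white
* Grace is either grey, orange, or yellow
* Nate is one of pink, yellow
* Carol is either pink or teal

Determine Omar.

Jack and Carol share exactly the 2 values {pink, teal}; by pigeonhole those values go to them, so strike pink, teal from Ivy, Dave, Nate.
Nate's domain is down to {yellow}, so Nate = yellow. Remove yellow from Ivy, Grace.
That leaves Ivy = brown. So Omar, Dave can't be brown.
Dave has just one choice, so Dave = white. So Omar can't be white.
So Omar = black.

black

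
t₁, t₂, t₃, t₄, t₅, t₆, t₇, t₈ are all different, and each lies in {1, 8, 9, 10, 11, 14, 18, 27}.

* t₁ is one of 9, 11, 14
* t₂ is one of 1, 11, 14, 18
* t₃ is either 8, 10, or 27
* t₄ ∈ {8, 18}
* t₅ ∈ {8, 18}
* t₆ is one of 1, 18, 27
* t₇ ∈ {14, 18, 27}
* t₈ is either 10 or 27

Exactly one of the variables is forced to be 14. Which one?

The 8 variables draw from only 8 values {1, 8, 9, 10, 11, 14, 18, 27}, so each is used; only t₁ can be 9, hence t₁ = 9.
The 7 still-open variables draw from only 7 values {1, 8, 10, 11, 14, 18, 27}, so each is used; only t₂ can be 11, hence t₂ = 11.
The 6 still-open variables together cover exactly {1, 8, 10, 14, 18, 27} — 6 values for 6 variables — and 1 appears only in t₆'s list, so t₆ = 1.
The 5 still-open variables together cover exactly {8, 10, 14, 18, 27} — 5 values for 5 variables — and 14 appears only in t₇'s list, so t₇ = 14.

t₇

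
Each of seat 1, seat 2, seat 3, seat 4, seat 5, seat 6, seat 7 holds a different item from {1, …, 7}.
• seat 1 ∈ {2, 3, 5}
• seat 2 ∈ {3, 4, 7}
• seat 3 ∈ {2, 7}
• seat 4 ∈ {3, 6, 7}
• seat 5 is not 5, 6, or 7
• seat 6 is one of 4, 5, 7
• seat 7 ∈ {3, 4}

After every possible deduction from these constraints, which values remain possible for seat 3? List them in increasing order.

The 7 variables together cover exactly {1, 2, 3, 4, 5, 6, 7} — 7 values for 7 variables — and 1 appears only in seat 5's list, so seat 5 = 1.
The 6 still-open variables draw from only 6 values {2, 3, 4, 5, 6, 7}, so each is used; only seat 4 can be 6, hence seat 4 = 6.
No further eliminations apply; seat 3 can still be any of 2, 7.

2, 7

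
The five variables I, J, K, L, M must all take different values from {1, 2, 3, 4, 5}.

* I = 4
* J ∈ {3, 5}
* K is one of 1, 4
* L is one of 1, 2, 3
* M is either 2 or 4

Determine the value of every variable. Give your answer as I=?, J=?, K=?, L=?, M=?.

I's domain is down to {4}, so I = 4. Eliminate 4 elsewhere: K, M.
K's domain is down to {1}, so K = 1. So L can't be 1.
M has just one choice, so M = 2. So L can't be 2.
L's domain is down to {3}, so L = 3. Strike 3 from J.
J's domain is down to {5}, so J = 5.

I=4, J=5, K=1, L=3, M=2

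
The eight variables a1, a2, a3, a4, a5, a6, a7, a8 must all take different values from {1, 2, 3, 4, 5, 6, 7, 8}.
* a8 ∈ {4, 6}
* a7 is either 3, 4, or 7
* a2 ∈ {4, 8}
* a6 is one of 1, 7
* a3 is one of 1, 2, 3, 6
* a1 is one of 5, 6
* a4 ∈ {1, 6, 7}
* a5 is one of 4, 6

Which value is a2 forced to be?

The 8 variables together cover exactly {1, 2, 3, 4, 5, 6, 7, 8} — 8 values for 8 variables — and 2 appears only in a3's list, so a3 = 2.
The 7 still-open variables draw from only 7 values {1, 3, 4, 5, 6, 7, 8}, so each is used; only a7 can be 3, hence a7 = 3.
Among the 6 still-open variables, 5 fits only a1 (and all 6 values in {1, 4, 5, 6, 7, 8} must be used), so a1 = 5.
The 5 still-open variables draw from only 5 values {1, 4, 6, 7, 8}, so each is used; only a2 can be 8, hence a2 = 8.

8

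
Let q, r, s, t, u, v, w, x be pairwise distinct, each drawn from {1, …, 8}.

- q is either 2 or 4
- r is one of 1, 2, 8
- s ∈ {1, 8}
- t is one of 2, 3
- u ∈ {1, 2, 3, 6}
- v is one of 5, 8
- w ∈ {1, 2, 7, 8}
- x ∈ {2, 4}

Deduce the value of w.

7

The 8 variables together cover exactly {1, 2, 3, 4, 5, 6, 7, 8} — 8 values for 8 variables — and 5 appears only in v's list, so v = 5.
The 7 still-open variables together cover exactly {1, 2, 3, 4, 6, 7, 8} — 7 values for 7 variables — and 6 appears only in u's list, so u = 6.
The 6 still-open variables draw from only 6 values {1, 2, 3, 4, 7, 8}, so each is used; only t can be 3, hence t = 3.
The 5 still-open variables together cover exactly {1, 2, 4, 7, 8} — 5 values for 5 variables — and 7 appears only in w's list, so w = 7.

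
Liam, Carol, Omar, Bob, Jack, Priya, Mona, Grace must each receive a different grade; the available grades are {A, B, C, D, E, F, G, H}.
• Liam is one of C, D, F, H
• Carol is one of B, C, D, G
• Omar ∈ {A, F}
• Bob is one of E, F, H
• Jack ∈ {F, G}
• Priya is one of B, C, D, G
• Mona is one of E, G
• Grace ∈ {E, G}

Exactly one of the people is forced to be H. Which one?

Bob

The 8 variables together cover exactly {A, B, C, D, E, F, G, H} — 8 values for 8 variables — and A appears only in Omar's list, so Omar = A.
The 2 variables Mona and Grace are confined to {E, G}, which locks those values in; drop them from Carol, Bob, Jack, Priya.
Jack's domain is down to {F}, so Jack = F. Eliminate F elsewhere: Liam, Bob.
So H goes to Bob.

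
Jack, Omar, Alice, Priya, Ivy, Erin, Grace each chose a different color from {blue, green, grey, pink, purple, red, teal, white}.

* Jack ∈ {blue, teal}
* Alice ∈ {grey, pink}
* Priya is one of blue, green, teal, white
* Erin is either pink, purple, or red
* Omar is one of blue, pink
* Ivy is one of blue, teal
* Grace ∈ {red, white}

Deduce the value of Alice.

Jack and Ivy between them cover only {blue, teal} — a naked pair. Remove those values from Omar, Priya.
Omar has just one choice, so Omar = pink. So Alice, Erin can't be pink.
So Alice = grey.

grey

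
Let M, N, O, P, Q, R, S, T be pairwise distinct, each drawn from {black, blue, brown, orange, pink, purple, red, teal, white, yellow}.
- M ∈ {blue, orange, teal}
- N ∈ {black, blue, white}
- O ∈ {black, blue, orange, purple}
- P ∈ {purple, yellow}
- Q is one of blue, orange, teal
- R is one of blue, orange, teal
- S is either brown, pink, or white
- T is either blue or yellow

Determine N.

M, Q, R between them cover only {blue, orange, teal} — a naked triple. Remove those values from N, O, T.
T has just one choice, so T = yellow. Strike yellow from P.
P has just one choice, so P = purple. Strike purple from O.
O must be black (only option left). So N can't be black.
So N = white.

white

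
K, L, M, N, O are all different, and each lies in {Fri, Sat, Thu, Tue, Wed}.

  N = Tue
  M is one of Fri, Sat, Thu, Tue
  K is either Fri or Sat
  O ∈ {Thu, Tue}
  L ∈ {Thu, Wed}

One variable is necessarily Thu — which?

O

N's domain is down to {Tue}, so N = Tue. So M, O can't be Tue.
So Thu goes to O.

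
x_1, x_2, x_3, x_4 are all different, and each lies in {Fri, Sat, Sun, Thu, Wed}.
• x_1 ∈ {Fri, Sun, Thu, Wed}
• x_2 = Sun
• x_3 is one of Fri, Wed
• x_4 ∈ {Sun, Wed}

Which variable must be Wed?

x_2 must be Sun (only option left). Eliminate Sun elsewhere: x_1, x_4.
So Wed goes to x_4.

x_4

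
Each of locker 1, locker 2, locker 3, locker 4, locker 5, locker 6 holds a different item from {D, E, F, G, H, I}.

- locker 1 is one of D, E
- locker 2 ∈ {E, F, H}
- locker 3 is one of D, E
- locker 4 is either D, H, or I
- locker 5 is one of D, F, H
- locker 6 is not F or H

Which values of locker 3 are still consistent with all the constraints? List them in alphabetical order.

D, E

The 6 variables together cover exactly {D, E, F, G, H, I} — 6 values for 6 variables — and G appears only in locker 6's list, so locker 6 = G.
The 5 still-open variables together cover exactly {D, E, F, H, I} — 5 values for 5 variables — and I appears only in locker 4's list, so locker 4 = I.
The 2 variables locker 1 and locker 3 are confined to {D, E}, which locks those values in; drop them from locker 2, locker 5.
No further eliminations apply; locker 3 can still be any of D, E.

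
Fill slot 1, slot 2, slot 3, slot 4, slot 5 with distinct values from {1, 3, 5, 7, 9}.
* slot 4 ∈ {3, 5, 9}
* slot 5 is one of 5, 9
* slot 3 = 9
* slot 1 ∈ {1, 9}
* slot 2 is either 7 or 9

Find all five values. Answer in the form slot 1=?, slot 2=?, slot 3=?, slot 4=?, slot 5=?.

slot 1=1, slot 2=7, slot 3=9, slot 4=3, slot 5=5

slot 3 has just one choice, so slot 3 = 9. Eliminate 9 elsewhere: slot 1, slot 2, slot 4, slot 5.
slot 5 has just one choice, so slot 5 = 5. So slot 4 can't be 5.
slot 1's domain is down to {1}, so slot 1 = 1.
slot 2 has just one choice, so slot 2 = 7.
slot 4 has just one choice, so slot 4 = 3.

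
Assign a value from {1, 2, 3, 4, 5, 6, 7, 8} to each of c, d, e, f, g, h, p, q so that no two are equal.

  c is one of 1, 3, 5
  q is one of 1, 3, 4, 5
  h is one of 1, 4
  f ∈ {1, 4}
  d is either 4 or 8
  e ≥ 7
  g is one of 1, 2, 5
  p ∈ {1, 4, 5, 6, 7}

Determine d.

8

The 8 variables together cover exactly {1, 2, 3, 4, 5, 6, 7, 8} — 8 values for 8 variables — and 2 appears only in g's list, so g = 2.
The 7 still-open variables together cover exactly {1, 3, 4, 5, 6, 7, 8} — 7 values for 7 variables — and 6 appears only in p's list, so p = 6.
The 6 still-open variables draw from only 6 values {1, 3, 4, 5, 7, 8}, so each is used; only e can be 7, hence e = 7.
Among the 5 still-open variables, 8 fits only d (and all 5 values in {1, 3, 4, 5, 8} must be used), so d = 8.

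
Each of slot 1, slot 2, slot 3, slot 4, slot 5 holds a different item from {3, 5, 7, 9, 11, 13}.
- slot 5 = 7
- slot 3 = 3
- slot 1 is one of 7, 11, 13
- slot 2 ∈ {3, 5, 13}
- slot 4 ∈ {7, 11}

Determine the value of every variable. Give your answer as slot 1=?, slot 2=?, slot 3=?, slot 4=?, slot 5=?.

slot 1=13, slot 2=5, slot 3=3, slot 4=11, slot 5=7

slot 3 must be 3 (only option left). Eliminate 3 elsewhere: slot 2.
That leaves slot 5 = 7. Eliminate 7 elsewhere: slot 1, slot 4.
That leaves slot 4 = 11. Strike 11 from slot 1.
slot 1 has just one choice, so slot 1 = 13. So slot 2 can't be 13.
That leaves slot 2 = 5.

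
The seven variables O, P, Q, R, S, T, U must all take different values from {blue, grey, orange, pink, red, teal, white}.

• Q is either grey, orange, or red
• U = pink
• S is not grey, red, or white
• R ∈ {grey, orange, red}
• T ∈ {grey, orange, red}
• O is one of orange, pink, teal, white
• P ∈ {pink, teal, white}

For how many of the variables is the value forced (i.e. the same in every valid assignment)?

2

U has just one choice, so U = pink. Strike pink from O, P, S.
The 6 still-open variables together cover exactly {blue, grey, orange, red, teal, white} — 6 values for 6 variables — and blue appears only in S's list, so S = blue.
Q, R, T share exactly the 3 values {grey, orange, red}; by pigeonhole those values go to them, so strike grey, orange, red from O.
Determined: S=blue, U=pink. The other variables each still have more than one consistent value. That makes 2.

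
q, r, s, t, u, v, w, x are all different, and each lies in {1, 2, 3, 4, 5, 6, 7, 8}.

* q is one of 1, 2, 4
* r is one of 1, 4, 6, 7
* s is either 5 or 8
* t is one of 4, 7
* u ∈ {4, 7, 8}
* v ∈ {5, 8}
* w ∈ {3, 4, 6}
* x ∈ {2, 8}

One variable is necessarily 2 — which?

x

The 8 variables draw from only 8 values {1, 2, 3, 4, 5, 6, 7, 8}, so each is used; only w can be 3, hence w = 3.
The 7 still-open variables together cover exactly {1, 2, 4, 5, 6, 7, 8} — 7 values for 7 variables — and 6 appears only in r's list, so r = 6.
Among the 6 still-open variables, 1 fits only q (and all 6 values in {1, 2, 4, 5, 7, 8} must be used), so q = 1.
Among the 5 still-open variables, 2 fits only x (and all 5 values in {2, 4, 5, 7, 8} must be used), so x = 2.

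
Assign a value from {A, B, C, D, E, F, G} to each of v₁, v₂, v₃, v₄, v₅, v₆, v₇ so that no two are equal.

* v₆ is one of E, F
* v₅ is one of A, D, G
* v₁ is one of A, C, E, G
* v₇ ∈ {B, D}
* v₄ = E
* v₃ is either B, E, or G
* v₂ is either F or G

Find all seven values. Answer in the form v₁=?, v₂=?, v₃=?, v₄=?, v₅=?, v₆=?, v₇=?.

v₄'s domain is down to {E}, so v₄ = E. Remove E from v₁, v₃, v₆.
v₆ has just one choice, so v₆ = F. So v₂ can't be F.
That leaves v₂ = G. Strike G from v₁, v₃, v₅.
v₃ must be B (only option left). So v₇ can't be B.
v₇ must be D (only option left). Remove D from v₅.
v₅'s domain is down to {A}, so v₅ = A. Strike A from v₁.
v₁ must be C (only option left).

v₁=C, v₂=G, v₃=B, v₄=E, v₅=A, v₆=F, v₇=D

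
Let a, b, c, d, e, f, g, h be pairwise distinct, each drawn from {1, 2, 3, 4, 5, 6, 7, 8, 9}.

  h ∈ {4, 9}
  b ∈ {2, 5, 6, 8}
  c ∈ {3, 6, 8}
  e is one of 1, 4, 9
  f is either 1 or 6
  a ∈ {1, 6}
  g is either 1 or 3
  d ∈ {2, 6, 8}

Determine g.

The 8 variables draw from only 8 values {1, 2, 3, 4, 5, 6, 8, 9}, so each is used; only b can be 5, hence b = 5.
The 7 still-open variables draw from only 7 values {1, 2, 3, 4, 6, 8, 9}, so each is used; only d can be 2, hence d = 2.
Among the 6 still-open variables, 8 fits only c (and all 6 values in {1, 3, 4, 6, 8, 9} must be used), so c = 8.
Among the 5 still-open variables, 3 fits only g (and all 5 values in {1, 3, 4, 6, 9} must be used), so g = 3.

3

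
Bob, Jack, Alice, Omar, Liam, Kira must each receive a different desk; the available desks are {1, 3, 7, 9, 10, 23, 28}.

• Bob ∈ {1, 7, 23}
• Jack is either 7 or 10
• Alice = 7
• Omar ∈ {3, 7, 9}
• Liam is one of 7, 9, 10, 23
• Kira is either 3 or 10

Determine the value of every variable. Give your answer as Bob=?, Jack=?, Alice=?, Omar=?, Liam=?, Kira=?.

Alice has just one choice, so Alice = 7. So Bob, Jack, Omar, Liam can't be 7.
That leaves Jack = 10. So Liam, Kira can't be 10.
That leaves Kira = 3. So Omar can't be 3.
Omar has just one choice, so Omar = 9. Remove 9 from Liam.
Liam's domain is down to {23}, so Liam = 23. Remove 23 from Bob.
Bob's domain is down to {1}, so Bob = 1.

Bob=1, Jack=10, Alice=7, Omar=9, Liam=23, Kira=3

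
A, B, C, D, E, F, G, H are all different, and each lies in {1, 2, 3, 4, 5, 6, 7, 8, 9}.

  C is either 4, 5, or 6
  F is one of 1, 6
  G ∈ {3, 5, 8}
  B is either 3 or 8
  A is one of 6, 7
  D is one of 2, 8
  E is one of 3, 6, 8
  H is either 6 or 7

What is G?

Among the 8 variables, 1 fits only F (and all 8 values in {1, 2, 3, 4, 5, 6, 7, 8} must be used), so F = 1.
Among the 7 still-open variables, 2 fits only D (and all 7 values in {2, 3, 4, 5, 6, 7, 8} must be used), so D = 2.
Among the 6 still-open variables, 4 fits only C (and all 6 values in {3, 4, 5, 6, 7, 8} must be used), so C = 4.
Among the 5 still-open variables, 5 fits only G (and all 5 values in {3, 5, 6, 7, 8} must be used), so G = 5.

5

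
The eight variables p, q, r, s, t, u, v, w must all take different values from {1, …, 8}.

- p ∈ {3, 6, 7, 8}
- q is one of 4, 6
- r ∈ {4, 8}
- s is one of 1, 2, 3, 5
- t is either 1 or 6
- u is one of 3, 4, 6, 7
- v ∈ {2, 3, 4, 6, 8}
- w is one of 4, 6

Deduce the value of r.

8

The 8 variables together cover exactly {1, 2, 3, 4, 5, 6, 7, 8} — 8 values for 8 variables — and 5 appears only in s's list, so s = 5.
The 7 still-open variables together cover exactly {1, 2, 3, 4, 6, 7, 8} — 7 values for 7 variables — and 1 appears only in t's list, so t = 1.
Among the 6 still-open variables, 2 fits only v (and all 6 values in {2, 3, 4, 6, 7, 8} must be used), so v = 2.
q and w between them cover only {4, 6} — a naked pair. Remove those values from p, r, u.
So r = 8.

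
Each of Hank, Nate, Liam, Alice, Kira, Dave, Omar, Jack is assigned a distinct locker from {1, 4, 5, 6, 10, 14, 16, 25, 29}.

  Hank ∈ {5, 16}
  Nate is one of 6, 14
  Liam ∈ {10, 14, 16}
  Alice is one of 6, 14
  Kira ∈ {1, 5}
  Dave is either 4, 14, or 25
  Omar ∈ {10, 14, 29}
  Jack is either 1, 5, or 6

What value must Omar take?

The 2 variables Nate and Alice are confined to {6, 14}, which locks those values in; drop them from Liam, Dave, Omar, Jack.
The 2 variables Kira and Jack are confined to {1, 5}, which locks those values in; drop them from Hank.
Hank's domain is down to {16}, so Hank = 16. So Liam can't be 16.
Liam has just one choice, so Liam = 10. Eliminate 10 elsewhere: Omar.
So Omar = 29.

29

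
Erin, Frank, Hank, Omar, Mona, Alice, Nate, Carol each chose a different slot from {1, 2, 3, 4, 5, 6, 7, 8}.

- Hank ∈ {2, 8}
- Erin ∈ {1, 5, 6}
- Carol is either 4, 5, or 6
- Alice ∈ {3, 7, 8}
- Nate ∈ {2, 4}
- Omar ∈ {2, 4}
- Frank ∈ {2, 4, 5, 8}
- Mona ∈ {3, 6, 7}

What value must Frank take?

5

The 8 variables together cover exactly {1, 2, 3, 4, 5, 6, 7, 8} — 8 values for 8 variables — and 1 appears only in Erin's list, so Erin = 1.
Omar and Nate between them cover only {2, 4} — a naked pair. Remove those values from Frank, Hank, Carol.
Hank's domain is down to {8}, so Hank = 8. Eliminate 8 elsewhere: Frank, Alice.
So Frank = 5.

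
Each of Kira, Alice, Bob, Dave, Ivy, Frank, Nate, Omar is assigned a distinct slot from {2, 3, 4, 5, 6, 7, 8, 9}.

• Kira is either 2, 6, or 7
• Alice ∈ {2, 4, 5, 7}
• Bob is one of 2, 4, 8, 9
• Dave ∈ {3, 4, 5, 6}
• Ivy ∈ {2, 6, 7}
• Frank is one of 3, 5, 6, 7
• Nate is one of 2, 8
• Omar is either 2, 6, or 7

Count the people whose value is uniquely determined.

The 8 variables draw from only 8 values {2, 3, 4, 5, 6, 7, 8, 9}, so each is used; only Bob can be 9, hence Bob = 9.
The 7 still-open variables together cover exactly {2, 3, 4, 5, 6, 7, 8} — 7 values for 7 variables — and 8 appears only in Nate's list, so Nate = 8.
The 3 variables Kira, Ivy, Omar are confined to {2, 6, 7}, which locks those values in; drop them from Alice, Dave, Frank.
Determined: Bob=9, Nate=8. The other people each still have more than one consistent value. That makes 2.

2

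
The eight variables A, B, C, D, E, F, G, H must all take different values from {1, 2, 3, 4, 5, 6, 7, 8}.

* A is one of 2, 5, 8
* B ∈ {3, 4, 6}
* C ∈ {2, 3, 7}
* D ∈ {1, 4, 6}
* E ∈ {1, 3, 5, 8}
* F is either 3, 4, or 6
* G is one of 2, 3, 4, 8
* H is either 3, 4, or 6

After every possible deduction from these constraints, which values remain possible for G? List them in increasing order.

Among the 8 variables, 7 fits only C (and all 8 values in {1, 2, 3, 4, 5, 6, 7, 8} must be used), so C = 7.
B, F, H between them cover only {3, 4, 6} — a naked triple. Remove those values from D, E, G.
D must be 1 (only option left). Remove 1 from E.
No further eliminations apply; G can still be any of 2, 8.

2, 8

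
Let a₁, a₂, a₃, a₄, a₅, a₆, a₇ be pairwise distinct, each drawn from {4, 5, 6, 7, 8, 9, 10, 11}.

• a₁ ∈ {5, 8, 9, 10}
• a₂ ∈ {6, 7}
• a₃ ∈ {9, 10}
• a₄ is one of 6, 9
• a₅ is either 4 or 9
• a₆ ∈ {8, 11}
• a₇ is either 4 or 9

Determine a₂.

7

a₅ and a₇ share exactly the 2 values {4, 9}; by pigeonhole those values go to them, so strike 4, 9 from a₁, a₃, a₄.
a₃ has just one choice, so a₃ = 10. So a₁ can't be 10.
a₄'s domain is down to {6}, so a₄ = 6. So a₂ can't be 6.
So a₂ = 7.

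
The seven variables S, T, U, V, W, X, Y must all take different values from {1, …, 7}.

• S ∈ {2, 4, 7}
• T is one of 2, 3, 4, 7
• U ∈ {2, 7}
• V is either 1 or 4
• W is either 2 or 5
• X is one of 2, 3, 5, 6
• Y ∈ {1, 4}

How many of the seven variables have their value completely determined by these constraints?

The 7 variables together cover exactly {1, 2, 3, 4, 5, 6, 7} — 7 values for 7 variables — and 6 appears only in X's list, so X = 6.
The 6 still-open variables draw from only 6 values {1, 2, 3, 4, 5, 7}, so each is used; only T can be 3, hence T = 3.
Among the 5 still-open variables, 5 fits only W (and all 5 values in {1, 2, 4, 5, 7} must be used), so W = 5.
V and Y share exactly the 2 values {1, 4}; by pigeonhole those values go to them, so strike 1, 4 from S.
Determined: T=3, W=5, X=6. The other variables each still have more than one consistent value. That makes 3.

3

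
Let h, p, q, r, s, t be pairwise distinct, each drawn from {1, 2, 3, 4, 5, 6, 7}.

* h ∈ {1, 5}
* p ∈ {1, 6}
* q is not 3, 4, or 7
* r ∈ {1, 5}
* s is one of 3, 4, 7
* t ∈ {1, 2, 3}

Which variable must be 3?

h and r between them cover only {1, 5} — a naked pair. Remove those values from p, q, t.
p's domain is down to {6}, so p = 6. So q can't be 6.
q must be 2 (only option left). Remove 2 from t.
So 3 goes to t.

t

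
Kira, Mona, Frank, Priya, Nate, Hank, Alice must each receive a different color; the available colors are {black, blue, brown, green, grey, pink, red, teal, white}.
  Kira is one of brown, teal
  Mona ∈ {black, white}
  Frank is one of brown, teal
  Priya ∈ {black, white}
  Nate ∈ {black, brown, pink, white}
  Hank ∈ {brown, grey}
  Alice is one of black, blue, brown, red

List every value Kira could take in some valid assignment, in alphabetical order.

Kira and Frank between them cover only {brown, teal} — a naked pair. Remove those values from Nate, Hank, Alice.
Hank must be grey (only option left).
Mona and Priya between them cover only {black, white} — a naked pair. Remove those values from Nate, Alice.
That leaves Nate = pink.
No further eliminations apply; Kira can still be any of brown, teal.

brown, teal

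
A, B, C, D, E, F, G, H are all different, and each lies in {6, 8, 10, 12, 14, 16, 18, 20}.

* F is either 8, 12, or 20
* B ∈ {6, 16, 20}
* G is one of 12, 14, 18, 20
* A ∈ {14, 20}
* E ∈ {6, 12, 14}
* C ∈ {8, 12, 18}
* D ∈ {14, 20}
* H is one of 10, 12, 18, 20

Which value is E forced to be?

Among the 8 variables, 10 fits only H (and all 8 values in {6, 8, 10, 12, 14, 16, 18, 20} must be used), so H = 10.
Among the 7 still-open variables, 16 fits only B (and all 7 values in {6, 8, 12, 14, 16, 18, 20} must be used), so B = 16.
Among the 6 still-open variables, 6 fits only E (and all 6 values in {6, 8, 12, 14, 18, 20} must be used), so E = 6.

6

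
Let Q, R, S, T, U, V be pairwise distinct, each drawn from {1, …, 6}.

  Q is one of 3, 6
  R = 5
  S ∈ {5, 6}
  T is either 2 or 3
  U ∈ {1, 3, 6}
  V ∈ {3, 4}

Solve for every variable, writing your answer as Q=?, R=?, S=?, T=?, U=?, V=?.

Q=3, R=5, S=6, T=2, U=1, V=4

R has just one choice, so R = 5. Strike 5 from S.
S must be 6 (only option left). Eliminate 6 elsewhere: Q, U.
Q's domain is down to {3}, so Q = 3. Remove 3 from T, U, V.
T has just one choice, so T = 2.
That leaves U = 1.
V's domain is down to {4}, so V = 4.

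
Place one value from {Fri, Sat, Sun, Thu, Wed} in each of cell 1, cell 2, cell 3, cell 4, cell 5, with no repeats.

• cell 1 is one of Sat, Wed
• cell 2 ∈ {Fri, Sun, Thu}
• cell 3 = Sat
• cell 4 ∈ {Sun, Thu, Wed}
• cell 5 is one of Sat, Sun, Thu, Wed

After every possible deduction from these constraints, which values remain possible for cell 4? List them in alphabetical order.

cell 3 has just one choice, so cell 3 = Sat. So cell 1, cell 5 can't be Sat.
cell 1's domain is down to {Wed}, so cell 1 = Wed. Eliminate Wed elsewhere: cell 4, cell 5.
Among the 3 still-open variables, Fri fits only cell 2 (and all 3 values in {Fri, Sun, Thu} must be used), so cell 2 = Fri.
No further eliminations apply; cell 4 can still be any of Sun, Thu.

Sun, Thu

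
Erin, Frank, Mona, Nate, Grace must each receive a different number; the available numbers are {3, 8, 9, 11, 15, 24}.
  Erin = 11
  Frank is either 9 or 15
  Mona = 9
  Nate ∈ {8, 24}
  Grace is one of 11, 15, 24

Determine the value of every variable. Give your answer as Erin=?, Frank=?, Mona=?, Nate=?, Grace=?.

Erin=11, Frank=15, Mona=9, Nate=8, Grace=24

Erin has just one choice, so Erin = 11. Remove 11 from Grace.
Mona's domain is down to {9}, so Mona = 9. Strike 9 from Frank.
Frank must be 15 (only option left). Strike 15 from Grace.
Grace's domain is down to {24}, so Grace = 24. Remove 24 from Nate.
That leaves Nate = 8.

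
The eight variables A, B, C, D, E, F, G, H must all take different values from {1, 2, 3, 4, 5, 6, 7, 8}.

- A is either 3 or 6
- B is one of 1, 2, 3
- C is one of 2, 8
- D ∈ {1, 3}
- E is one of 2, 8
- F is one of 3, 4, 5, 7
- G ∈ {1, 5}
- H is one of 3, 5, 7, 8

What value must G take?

The 8 variables draw from only 8 values {1, 2, 3, 4, 5, 6, 7, 8}, so each is used; only F can be 4, hence F = 4.
Among the 7 still-open variables, 6 fits only A (and all 7 values in {1, 2, 3, 5, 6, 7, 8} must be used), so A = 6.
Among the 6 still-open variables, 7 fits only H (and all 6 values in {1, 2, 3, 5, 7, 8} must be used), so H = 7.
Among the 5 still-open variables, 5 fits only G (and all 5 values in {1, 2, 3, 5, 8} must be used), so G = 5.

5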